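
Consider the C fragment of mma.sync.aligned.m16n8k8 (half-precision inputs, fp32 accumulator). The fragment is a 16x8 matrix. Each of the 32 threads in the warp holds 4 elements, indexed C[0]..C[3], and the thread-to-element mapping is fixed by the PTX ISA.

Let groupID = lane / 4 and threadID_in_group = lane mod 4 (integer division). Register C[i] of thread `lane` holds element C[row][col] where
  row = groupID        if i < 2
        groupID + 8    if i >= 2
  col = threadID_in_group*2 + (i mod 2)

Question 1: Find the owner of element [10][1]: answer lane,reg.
r: 10->gid=2,r8=1  c: 1->tid=0,i&1=1
L=2*4+0=8  i=1*2+1=3

8,3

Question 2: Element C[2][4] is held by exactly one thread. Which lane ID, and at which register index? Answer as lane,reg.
r=2→G=2,rhi=0  c=4→T=2,p=0
L=2*4+2=10  i=0*2+0=0

10,0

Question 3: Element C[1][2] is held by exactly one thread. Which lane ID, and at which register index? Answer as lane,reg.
5,0

r=1→G=1,rhi=0  c=2→T=1,p=0
L=1*4+1=5  i=0*2+0=0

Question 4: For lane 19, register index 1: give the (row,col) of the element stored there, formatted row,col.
4,7

19: G=4,T=3
[1] (4+0,3*2+1) = (4,7)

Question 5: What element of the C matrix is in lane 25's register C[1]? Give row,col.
6,3

L=25→G=25>>2=6, T=25&3=1
[1]→row 6+0=6  col 1·2+1=3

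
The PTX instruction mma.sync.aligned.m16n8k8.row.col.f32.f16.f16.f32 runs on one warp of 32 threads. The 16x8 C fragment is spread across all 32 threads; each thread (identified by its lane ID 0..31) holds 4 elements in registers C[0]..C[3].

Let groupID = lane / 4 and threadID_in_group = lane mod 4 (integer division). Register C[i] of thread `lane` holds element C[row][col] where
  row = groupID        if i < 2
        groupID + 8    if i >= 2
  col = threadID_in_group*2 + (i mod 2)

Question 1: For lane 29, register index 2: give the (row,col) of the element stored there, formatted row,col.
L=29=>grp=29>>2=7, tig=29&3=1
[2]=>row 7+8=15  col 1·2+0=2

15,2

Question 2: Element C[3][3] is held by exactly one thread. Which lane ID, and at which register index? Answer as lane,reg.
r: 3->gid=3,r8=0  c: 3->tid=1,i&1=1
L=3*4+1=13  i=0*2+1=1

13,1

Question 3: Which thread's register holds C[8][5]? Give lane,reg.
r:8=>grp=0,rB=1  c:5=>tig=2,lo=1
L=0*4+2=2  i=1*2+1=3

2,3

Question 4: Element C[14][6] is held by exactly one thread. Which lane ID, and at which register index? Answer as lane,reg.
27,2

r=14→G=6,rhi=1  c=6→T=3,p=0
L=6*4+3=27  i=1*2+0=2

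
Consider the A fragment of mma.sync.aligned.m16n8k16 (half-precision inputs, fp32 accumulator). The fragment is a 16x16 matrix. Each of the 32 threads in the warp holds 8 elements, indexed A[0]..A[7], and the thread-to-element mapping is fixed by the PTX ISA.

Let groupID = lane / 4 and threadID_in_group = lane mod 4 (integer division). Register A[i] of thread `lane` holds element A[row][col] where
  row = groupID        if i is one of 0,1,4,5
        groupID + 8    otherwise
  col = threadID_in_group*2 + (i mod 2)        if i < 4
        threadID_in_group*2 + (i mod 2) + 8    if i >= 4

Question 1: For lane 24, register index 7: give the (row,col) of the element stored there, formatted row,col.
lane 24->24/4=6, 24 mod 4=0
i=7  r:6+8->14  c:2·0+1+8->9

14,9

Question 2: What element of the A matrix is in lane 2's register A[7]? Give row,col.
lane 2->2/4=0, 2 mod 4=2
i=7  r:0+8->8  c:2·2+1+8->13

8,13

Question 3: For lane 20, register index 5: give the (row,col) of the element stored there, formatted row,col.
5,9

lane 20→20/4=5, 20 mod 4=0
i=5  r:5+0→5  c:2·0+1+8→9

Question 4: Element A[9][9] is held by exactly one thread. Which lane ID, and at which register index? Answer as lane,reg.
4,7

r=9⇒gr=1,Rb=1  c=9⇒Cb=1,th=0,odd=1
L=1*4+0=4  i=1*4+1*2+1=7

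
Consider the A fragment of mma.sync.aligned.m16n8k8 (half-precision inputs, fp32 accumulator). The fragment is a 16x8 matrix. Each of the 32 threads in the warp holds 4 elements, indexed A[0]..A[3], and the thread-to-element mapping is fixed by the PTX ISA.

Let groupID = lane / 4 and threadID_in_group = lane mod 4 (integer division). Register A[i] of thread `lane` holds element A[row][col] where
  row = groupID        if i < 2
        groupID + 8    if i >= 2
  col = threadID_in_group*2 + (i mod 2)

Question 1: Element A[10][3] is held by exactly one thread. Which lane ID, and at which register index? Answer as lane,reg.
9,3

r=10->g=2,rb=1  c=3->t=1,b0=1
L=2*4+1=9  i=1*2+1=3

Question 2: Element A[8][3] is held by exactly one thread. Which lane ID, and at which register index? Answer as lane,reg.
1,3

r=8⇒gr=0,Rb=1  c=3⇒th=1,odd=1
L=0*4+1=1  i=1*2+1=3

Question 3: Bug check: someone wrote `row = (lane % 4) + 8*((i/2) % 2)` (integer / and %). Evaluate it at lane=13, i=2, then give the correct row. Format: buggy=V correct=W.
buggy=9 correct=11

`(lane % 4) + 8*((i/2) % 2)`[13,2]⇒9
L=13⇒gr=13>>2=3, th=13&3=1
[2]⇒row 3+8=11  col 1·2+0=2
row: 9 vs 11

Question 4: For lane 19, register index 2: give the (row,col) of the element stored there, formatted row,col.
12,6

lane 19: gid=4 (19/4), tid=3 (19%4)
i=2: r=4+8=12, c=3*2+0=6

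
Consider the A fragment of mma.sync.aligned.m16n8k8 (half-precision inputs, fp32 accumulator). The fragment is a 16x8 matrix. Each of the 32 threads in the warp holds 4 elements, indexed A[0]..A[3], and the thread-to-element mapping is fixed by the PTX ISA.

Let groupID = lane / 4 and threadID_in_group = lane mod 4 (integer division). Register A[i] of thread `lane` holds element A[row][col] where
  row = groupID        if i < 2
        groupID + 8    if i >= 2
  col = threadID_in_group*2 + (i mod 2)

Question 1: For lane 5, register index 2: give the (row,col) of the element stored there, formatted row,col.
lane 5: g=1 (5/4), t=1 (5%4)
i=2: r=1+8=9, c=1*2+0=2

9,2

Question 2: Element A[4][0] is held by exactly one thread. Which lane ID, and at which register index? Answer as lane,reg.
16,0

r: 4->gid=4,r8=0  c: 0->tid=0,i&1=0
L=4*4+0=16  i=0*2+0=0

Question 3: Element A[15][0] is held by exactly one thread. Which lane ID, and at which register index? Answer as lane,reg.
28,2

r:15=>grp=7,rB=1  c:0=>tig=0,lo=0
L=7*4+0=28  i=1*2+0=2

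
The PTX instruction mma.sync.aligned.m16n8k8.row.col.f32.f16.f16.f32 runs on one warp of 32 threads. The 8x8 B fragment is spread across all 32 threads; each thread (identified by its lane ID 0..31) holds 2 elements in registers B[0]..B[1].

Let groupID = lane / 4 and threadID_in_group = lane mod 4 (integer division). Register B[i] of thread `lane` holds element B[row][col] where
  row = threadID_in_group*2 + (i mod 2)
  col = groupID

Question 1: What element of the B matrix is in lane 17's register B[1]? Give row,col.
lane 17: gr=4 (17/4), th=1 (17%4)
i=1: r=1*2+1=3, c=gr=4

3,4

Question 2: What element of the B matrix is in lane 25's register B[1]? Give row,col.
L=25->gid=25>>2=6, tid=25&3=1
[1]->row 1·2+1=3  col gid=6

3,6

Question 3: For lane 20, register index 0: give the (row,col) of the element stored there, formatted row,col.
0,5

lane 20: G=5 (20/4), T=0 (20%4)
i=0: r=0*2+0=0, c=G=5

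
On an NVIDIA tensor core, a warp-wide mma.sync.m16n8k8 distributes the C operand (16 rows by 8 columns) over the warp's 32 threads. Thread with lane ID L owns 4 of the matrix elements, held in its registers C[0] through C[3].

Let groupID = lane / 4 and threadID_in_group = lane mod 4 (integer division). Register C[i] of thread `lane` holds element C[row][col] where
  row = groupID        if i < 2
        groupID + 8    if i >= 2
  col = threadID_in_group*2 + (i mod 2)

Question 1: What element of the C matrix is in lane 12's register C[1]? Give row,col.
lane 12→12/4=3, 12 mod 4=0
i=1  r:3+0→3  c:2·0+1→1

3,1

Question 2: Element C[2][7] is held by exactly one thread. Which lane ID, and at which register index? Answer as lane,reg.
11,1

r: 2->gid=2,r8=0  c: 7->tid=3,i&1=1
L=2*4+3=11  i=0*2+1=1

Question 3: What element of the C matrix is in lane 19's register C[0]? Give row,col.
lane 19: gid=4 (19/4), tid=3 (19%4)
i=0: r=4+0=4, c=3*2+0=6

4,6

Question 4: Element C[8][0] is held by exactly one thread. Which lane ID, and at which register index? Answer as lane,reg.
0,2

r:8=>grp=0,rB=1  c:0=>tig=0,lo=0
L=0*4+0=0  i=1*2+0=2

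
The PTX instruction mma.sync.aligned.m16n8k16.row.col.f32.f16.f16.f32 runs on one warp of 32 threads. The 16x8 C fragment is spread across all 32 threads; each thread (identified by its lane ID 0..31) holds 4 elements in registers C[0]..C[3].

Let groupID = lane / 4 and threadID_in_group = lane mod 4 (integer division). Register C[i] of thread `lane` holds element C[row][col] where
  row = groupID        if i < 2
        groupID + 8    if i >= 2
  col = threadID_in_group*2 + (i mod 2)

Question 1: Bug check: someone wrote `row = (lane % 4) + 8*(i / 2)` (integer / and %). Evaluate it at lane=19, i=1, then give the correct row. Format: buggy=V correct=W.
`(lane % 4) + 8*(i / 2)`[19,1]→3
lane 19: G=4 (19/4), T=3 (19%4)
i=1: r=4+0=4, c=3*2+1=7
row: 3 vs 4

buggy=3 correct=4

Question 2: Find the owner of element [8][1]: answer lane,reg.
r: 8->gid=0,r8=1  c: 1->tid=0,i&1=1
L=0*4+0=0  i=1*2+1=3

0,3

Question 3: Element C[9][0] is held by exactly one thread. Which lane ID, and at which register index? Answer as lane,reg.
r=9→G=1,rhi=1  c=0→T=0,p=0
L=1*4+0=4  i=1*2+0=2

4,2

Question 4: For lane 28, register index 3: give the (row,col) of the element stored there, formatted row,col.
15,1

28: gid=7,tid=0
[3] (7+8,0*2+1) = (15,1)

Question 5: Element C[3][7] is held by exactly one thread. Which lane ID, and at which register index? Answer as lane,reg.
15,1

r=3->g=3,rb=0  c=7->t=3,b0=1
L=3*4+3=15  i=0*2+1=1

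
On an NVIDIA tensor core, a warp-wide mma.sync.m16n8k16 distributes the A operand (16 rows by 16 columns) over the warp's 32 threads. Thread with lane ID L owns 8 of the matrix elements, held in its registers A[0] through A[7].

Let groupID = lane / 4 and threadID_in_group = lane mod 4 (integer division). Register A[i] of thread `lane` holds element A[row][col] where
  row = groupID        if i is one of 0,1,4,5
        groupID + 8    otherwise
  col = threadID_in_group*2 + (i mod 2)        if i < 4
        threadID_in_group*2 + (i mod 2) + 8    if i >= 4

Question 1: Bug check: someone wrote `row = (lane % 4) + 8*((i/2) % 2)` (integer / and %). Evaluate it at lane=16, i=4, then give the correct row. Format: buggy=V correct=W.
buggy=0 correct=4

`(lane % 4) + 8*((i/2) % 2)`[16,4]⇒0
L=16⇒gr=16>>2=4, th=16&3=0
[4]⇒row 4+0=4  col 0·2+0+8=8
row: 0 vs 4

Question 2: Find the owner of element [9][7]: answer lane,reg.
r=9→G=1,rhi=1  c=7→chi=0,T=3,p=1
L=1*4+3=7  i=0*4+1*2+1=3

7,3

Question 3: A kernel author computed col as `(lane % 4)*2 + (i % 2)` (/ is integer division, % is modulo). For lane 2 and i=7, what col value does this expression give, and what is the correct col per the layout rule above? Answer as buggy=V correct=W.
buggy=5 correct=13

`(lane % 4)*2 + (i % 2)`[2,7]->5
L=2->gid=2>>2=0, tid=2&3=2
[7]->row 0+8=8  col 2·2+1+8=13
col: 5 vs 13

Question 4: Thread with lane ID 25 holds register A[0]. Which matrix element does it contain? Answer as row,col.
L=25->gid=25>>2=6, tid=25&3=1
[0]->row 6+0=6  col 1·2+0+0=2

6,2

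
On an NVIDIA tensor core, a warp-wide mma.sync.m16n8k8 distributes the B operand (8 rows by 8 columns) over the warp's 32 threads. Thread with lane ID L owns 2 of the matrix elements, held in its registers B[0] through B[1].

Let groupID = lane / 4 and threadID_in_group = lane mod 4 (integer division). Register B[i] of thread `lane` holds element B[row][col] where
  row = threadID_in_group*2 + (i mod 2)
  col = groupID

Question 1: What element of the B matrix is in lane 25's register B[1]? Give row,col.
lane 25: grp=6 (25/4), tig=1 (25%4)
i=1: r=1*2+1=3, c=grp=6

3,6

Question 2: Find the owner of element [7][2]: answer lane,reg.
c:2=>grp=2  r:7=>tig=3,lo=1
L=2*4+3=11  i=1=1

11,1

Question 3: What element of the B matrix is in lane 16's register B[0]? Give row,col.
L=16->g=16>>2=4, t=16&3=0
[0]->row 0·2+0=0  col g=4

0,4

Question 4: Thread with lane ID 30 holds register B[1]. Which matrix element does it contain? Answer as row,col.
L=30→G=30>>2=7, T=30&3=2
[1]→row 2·2+1=5  col G=7

5,7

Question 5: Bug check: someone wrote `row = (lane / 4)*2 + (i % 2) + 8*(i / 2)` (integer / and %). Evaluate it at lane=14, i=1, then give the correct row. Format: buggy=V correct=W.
buggy=7 correct=5

`(lane / 4)*2 + (i % 2) + 8*(i / 2)`[14,1]→7
lane 14→14/4=3, 14 mod 4=2
i=1  r:2·2+1→5  c:3
row: 7 vs 5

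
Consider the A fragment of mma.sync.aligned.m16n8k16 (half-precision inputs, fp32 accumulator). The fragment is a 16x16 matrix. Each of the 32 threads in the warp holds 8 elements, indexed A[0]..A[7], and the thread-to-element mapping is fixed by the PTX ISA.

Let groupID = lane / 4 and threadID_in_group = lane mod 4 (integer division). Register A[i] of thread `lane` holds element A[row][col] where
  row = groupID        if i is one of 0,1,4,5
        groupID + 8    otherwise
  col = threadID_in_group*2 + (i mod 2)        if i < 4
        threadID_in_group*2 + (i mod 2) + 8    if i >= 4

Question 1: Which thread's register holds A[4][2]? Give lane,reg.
17,0

r:4=>grp=4,rB=0  c:2=>cB=0,tig=1,lo=0
L=4*4+1=17  i=0*4+0*2+0=0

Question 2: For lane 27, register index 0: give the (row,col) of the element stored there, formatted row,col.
6,6

27: gid=6,tid=3
[0] (6+0,3*2+0+0) = (6,6)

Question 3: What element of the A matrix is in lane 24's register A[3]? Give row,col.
14,1

lane 24: g=6 (24/4), t=0 (24%4)
i=3: r=6+8=14, c=0*2+1+0=1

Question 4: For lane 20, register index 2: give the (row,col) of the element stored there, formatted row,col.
13,0

lane 20->20/4=5, 20 mod 4=0
i=2  r:5+8->13  c:2·0+0+0->0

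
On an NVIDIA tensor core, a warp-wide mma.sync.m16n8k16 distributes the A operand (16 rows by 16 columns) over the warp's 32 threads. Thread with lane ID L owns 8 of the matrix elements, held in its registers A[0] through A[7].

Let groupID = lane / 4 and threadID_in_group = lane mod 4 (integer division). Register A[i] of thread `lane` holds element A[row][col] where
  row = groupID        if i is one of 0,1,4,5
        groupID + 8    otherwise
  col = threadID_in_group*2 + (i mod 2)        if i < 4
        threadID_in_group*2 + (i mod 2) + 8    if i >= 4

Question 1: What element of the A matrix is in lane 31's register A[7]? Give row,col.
15,15

31: g=7,t=3
[7] (7+8,3*2+1+8) = (15,15)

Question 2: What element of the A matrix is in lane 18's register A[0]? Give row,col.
lane 18: gr=4 (18/4), th=2 (18%4)
i=0: r=4+0=4, c=2*2+0+0=4

4,4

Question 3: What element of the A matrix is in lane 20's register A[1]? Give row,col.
5,1

20: g=5,t=0
[1] (5+0,0*2+1+0) = (5,1)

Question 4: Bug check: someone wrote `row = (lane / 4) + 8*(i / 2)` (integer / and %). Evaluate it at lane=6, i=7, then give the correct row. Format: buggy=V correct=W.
buggy=25 correct=9

`(lane / 4) + 8*(i / 2)`[6,7]⇒25
lane 6⇒6/4=1, 6 mod 4=2
i=7  r:1+8⇒9  c:2·2+1+8⇒13
row: 25 vs 9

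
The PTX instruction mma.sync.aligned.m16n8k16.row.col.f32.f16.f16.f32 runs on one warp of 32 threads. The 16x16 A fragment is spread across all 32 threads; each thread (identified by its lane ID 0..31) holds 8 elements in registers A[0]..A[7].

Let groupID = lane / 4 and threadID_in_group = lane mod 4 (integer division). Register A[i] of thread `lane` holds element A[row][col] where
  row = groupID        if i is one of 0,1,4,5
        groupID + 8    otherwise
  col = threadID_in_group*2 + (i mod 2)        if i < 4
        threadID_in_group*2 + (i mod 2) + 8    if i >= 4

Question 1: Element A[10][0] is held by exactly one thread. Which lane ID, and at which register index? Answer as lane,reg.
r:10=>grp=2,rB=1  c:0=>cB=0,tig=0,lo=0
L=2*4+0=8  i=0*4+1*2+0=2

8,2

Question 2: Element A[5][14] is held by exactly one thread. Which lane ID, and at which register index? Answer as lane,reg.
r=5→G=5,rhi=0  c=14→chi=1,T=3,p=0
L=5*4+3=23  i=1*4+0*2+0=4

23,4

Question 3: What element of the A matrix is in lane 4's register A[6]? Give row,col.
L=4->gid=4>>2=1, tid=4&3=0
[6]->row 1+8=9  col 0·2+0+8=8

9,8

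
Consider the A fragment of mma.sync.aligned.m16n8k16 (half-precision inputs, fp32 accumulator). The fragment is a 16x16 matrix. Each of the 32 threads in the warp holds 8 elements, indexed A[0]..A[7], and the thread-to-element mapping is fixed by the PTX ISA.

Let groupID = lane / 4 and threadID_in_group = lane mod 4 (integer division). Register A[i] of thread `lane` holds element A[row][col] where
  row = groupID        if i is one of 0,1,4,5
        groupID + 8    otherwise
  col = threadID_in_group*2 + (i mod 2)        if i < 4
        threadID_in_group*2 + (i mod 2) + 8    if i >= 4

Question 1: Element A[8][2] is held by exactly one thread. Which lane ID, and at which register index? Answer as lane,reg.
1,2

r:8=>grp=0,rB=1  c:2=>cB=0,tig=1,lo=0
L=0*4+1=1  i=0*4+1*2+0=2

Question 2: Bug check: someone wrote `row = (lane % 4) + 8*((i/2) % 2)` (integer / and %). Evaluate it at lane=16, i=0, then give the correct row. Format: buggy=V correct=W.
buggy=0 correct=4

`(lane % 4) + 8*((i/2) % 2)`[16,0]->0
16: gid=4,tid=0
[0] (4+0,0*2+0+0) = (4,0)
row: 0 vs 4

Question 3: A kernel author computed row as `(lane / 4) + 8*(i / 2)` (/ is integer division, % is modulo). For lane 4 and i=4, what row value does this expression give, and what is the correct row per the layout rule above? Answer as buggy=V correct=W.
`(lane / 4) + 8*(i / 2)`[4,4]->17
4: g=1,t=0
[4] (1+0,0*2+0+8) = (1,8)
row: 17 vs 1

buggy=17 correct=1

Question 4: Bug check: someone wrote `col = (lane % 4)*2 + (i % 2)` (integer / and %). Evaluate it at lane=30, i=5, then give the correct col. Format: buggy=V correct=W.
buggy=5 correct=13

`(lane % 4)*2 + (i % 2)`[30,5]->5
30: gid=7,tid=2
[5] (7+0,2*2+1+8) = (7,13)
col: 5 vs 13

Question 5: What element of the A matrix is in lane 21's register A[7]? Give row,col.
13,11

21: gid=5,tid=1
[7] (5+8,1*2+1+8) = (13,11)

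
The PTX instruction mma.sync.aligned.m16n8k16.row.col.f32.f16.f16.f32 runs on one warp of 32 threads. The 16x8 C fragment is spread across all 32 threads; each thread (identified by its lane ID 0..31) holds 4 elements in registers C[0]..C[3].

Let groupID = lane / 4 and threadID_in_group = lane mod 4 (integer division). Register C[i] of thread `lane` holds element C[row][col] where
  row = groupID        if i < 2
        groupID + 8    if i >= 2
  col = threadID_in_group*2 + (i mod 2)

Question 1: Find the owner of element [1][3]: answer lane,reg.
5,1

r=1->g=1,rb=0  c=3->t=1,b0=1
L=1*4+1=5  i=0*2+1=1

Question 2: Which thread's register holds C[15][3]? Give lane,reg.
29,3

r=15->g=7,rb=1  c=3->t=1,b0=1
L=7*4+1=29  i=1*2+1=3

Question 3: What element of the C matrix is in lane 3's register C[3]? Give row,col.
8,7

lane 3: gr=0 (3/4), th=3 (3%4)
i=3: r=0+8=8, c=3*2+1=7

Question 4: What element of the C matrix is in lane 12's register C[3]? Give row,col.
11,1

12: G=3,T=0
[3] (3+8,0*2+1) = (11,1)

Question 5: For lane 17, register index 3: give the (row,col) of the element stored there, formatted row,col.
12,3

lane 17->17/4=4, 17 mod 4=1
i=3  r:4+8->12  c:2·1+1->3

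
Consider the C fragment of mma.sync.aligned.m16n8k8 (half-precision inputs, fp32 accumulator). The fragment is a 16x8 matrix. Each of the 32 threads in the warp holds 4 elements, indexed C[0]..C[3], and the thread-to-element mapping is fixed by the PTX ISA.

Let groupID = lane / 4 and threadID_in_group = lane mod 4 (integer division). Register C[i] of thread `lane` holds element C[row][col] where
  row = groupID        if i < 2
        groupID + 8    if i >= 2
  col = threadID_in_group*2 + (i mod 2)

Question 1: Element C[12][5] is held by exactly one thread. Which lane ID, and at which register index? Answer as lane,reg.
r=12→G=4,rhi=1  c=5→T=2,p=1
L=4*4+2=18  i=1*2+1=3

18,3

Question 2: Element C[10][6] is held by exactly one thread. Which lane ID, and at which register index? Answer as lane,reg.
11,2

r=10->g=2,rb=1  c=6->t=3,b0=0
L=2*4+3=11  i=1*2+0=2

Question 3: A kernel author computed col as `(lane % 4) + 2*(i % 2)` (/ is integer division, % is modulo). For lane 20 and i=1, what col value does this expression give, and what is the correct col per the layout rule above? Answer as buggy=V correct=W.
`(lane % 4) + 2*(i % 2)`[20,1]->2
lane 20->20/4=5, 20 mod 4=0
i=1  r:5+0->5  c:2·0+1->1
col: 2 vs 1

buggy=2 correct=1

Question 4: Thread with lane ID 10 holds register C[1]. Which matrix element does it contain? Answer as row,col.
lane 10: grp=2 (10/4), tig=2 (10%4)
i=1: r=2+0=2, c=2*2+1=5

2,5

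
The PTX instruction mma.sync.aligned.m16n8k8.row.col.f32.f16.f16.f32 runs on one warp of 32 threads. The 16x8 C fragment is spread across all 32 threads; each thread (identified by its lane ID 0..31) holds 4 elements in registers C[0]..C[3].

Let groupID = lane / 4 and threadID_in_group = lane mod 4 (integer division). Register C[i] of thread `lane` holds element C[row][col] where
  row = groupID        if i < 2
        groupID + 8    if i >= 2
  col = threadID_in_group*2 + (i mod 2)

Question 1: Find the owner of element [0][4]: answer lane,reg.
2,0

r: 0->gid=0,r8=0  c: 4->tid=2,i&1=0
L=0*4+2=2  i=0*2+0=0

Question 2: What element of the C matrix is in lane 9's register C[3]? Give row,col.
lane 9: grp=2 (9/4), tig=1 (9%4)
i=3: r=2+8=10, c=1*2+1=3

10,3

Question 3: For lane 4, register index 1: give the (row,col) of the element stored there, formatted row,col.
L=4->g=4>>2=1, t=4&3=0
[1]->row 1+0=1  col 0·2+1=1

1,1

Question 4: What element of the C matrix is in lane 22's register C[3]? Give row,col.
13,5

22: gr=5,th=2
[3] (5+8,2*2+1) = (13,5)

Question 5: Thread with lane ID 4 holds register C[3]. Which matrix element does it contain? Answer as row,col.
9,1

L=4=>grp=4>>2=1, tig=4&3=0
[3]=>row 1+8=9  col 0·2+1=1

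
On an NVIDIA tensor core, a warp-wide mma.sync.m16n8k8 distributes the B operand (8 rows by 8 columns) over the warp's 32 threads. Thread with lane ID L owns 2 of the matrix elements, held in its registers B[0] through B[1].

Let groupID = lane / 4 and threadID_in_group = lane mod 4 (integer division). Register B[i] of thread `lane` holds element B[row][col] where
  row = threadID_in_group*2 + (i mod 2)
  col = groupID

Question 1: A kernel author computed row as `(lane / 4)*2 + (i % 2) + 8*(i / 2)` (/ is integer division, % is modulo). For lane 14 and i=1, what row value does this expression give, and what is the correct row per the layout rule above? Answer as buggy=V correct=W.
`(lane / 4)*2 + (i % 2) + 8*(i / 2)`[14,1]->7
14: g=3,t=2
[1] (2*2+1,3) = (5,3)
row: 7 vs 5

buggy=7 correct=5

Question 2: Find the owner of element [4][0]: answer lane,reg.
2,0

c=0→G=0  r=4→T=2,p=0
L=0*4+2=2  i=0=0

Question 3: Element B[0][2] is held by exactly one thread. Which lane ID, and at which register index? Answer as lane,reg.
8,0

c=2->g=2  r=0->t=0,b0=0
L=2*4+0=8  i=0=0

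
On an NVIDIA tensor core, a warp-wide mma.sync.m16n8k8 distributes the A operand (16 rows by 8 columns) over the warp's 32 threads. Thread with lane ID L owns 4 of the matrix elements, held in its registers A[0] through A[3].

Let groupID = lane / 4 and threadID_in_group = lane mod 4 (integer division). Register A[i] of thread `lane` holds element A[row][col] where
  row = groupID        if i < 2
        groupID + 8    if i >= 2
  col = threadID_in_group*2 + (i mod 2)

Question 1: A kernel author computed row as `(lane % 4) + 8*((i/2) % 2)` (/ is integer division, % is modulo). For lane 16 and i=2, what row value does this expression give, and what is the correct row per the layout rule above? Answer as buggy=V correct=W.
`(lane % 4) + 8*((i/2) % 2)`[16,2]->8
16: g=4,t=0
[2] (4+8,0*2+0) = (12,0)
row: 8 vs 12

buggy=8 correct=12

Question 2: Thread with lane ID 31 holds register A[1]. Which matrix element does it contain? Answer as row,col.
7,7

L=31⇒gr=31>>2=7, th=31&3=3
[1]⇒row 7+0=7  col 3·2+1=7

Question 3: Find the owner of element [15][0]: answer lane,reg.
28,2

r=15->g=7,rb=1  c=0->t=0,b0=0
L=7*4+0=28  i=1*2+0=2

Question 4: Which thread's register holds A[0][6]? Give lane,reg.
r=0→G=0,rhi=0  c=6→T=3,p=0
L=0*4+3=3  i=0*2+0=0

3,0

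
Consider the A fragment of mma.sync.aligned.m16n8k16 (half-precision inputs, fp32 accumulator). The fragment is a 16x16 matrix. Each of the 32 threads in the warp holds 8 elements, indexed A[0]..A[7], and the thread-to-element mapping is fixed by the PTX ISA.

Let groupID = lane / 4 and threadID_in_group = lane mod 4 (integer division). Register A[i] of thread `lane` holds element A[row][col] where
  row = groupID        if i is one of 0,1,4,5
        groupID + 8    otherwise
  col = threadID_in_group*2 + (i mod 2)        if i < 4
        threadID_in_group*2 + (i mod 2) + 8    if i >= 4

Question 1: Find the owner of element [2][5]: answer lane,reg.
r:2=>grp=2,rB=0  c:5=>cB=0,tig=2,lo=1
L=2*4+2=10  i=0*4+0*2+1=1

10,1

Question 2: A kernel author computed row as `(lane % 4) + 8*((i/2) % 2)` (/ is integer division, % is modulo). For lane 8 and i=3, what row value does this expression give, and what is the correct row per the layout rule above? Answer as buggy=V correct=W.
`(lane % 4) + 8*((i/2) % 2)`[8,3]=>8
L=8=>grp=8>>2=2, tig=8&3=0
[3]=>row 2+8=10  col 0·2+1+0=1
row: 8 vs 10

buggy=8 correct=10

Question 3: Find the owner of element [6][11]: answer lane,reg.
r=6⇒gr=6,Rb=0  c=11⇒Cb=1,th=1,odd=1
L=6*4+1=25  i=1*4+0*2+1=5

25,5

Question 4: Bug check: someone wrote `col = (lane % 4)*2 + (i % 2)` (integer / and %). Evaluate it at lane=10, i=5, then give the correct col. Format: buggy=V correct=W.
`(lane % 4)*2 + (i % 2)`[10,5]=>5
lane 10=>10/4=2, 10 mod 4=2
i=5  r:2+0=>2  c:2·2+1+8=>13
col: 5 vs 13

buggy=5 correct=13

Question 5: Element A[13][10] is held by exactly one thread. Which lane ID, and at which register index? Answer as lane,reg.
r: 13->gid=5,r8=1  c: 10->c8=1,tid=1,i&1=0
L=5*4+1=21  i=1*4+1*2+0=6

21,6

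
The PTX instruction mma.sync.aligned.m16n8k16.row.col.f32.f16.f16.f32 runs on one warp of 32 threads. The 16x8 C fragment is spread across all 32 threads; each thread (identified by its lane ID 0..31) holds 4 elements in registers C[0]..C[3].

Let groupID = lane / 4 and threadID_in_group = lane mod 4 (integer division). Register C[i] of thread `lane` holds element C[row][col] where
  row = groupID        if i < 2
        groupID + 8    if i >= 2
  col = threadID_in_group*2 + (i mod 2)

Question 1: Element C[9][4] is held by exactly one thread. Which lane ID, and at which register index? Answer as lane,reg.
6,2

r:9=>grp=1,rB=1  c:4=>tig=2,lo=0
L=1*4+2=6  i=1*2+0=2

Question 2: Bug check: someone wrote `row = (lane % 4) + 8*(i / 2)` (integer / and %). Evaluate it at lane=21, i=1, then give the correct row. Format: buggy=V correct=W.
`(lane % 4) + 8*(i / 2)`[21,1]->1
lane 21->21/4=5, 21 mod 4=1
i=1  r:5+0->5  c:2·1+1->3
row: 1 vs 5

buggy=1 correct=5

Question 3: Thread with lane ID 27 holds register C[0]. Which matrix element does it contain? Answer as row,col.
6,6

L=27=>grp=27>>2=6, tig=27&3=3
[0]=>row 6+0=6  col 3·2+0=6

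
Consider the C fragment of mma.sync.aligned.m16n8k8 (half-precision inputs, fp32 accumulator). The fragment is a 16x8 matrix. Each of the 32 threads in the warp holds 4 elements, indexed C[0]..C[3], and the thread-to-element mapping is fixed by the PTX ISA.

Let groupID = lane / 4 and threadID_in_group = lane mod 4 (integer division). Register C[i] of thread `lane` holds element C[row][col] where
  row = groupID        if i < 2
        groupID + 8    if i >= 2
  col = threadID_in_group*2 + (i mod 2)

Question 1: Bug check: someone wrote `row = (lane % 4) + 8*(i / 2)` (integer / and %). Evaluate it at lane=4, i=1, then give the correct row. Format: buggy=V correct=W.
buggy=0 correct=1

`(lane % 4) + 8*(i / 2)`[4,1]->0
4: gid=1,tid=0
[1] (1+0,0*2+1) = (1,1)
row: 0 vs 1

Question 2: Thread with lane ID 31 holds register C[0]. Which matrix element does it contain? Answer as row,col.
lane 31=>31/4=7, 31 mod 4=3
i=0  r:7+0=>7  c:2·3+0=>6

7,6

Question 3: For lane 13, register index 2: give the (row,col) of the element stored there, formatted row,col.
L=13⇒gr=13>>2=3, th=13&3=1
[2]⇒row 3+8=11  col 1·2+0=2

11,2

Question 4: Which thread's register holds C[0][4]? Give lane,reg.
r=0⇒gr=0,Rb=0  c=4⇒th=2,odd=0
L=0*4+2=2  i=0*2+0=0

2,0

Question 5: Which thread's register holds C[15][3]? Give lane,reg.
r:15=>grp=7,rB=1  c:3=>tig=1,lo=1
L=7*4+1=29  i=1*2+1=3

29,3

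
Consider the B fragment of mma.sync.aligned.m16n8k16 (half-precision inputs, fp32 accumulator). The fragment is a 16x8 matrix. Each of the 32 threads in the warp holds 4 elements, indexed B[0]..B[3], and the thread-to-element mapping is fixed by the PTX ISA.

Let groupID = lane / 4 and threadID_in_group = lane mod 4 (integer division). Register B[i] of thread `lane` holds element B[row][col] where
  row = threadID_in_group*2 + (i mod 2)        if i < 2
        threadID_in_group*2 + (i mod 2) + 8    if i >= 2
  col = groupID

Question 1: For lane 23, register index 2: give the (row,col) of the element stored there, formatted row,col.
lane 23: gr=5 (23/4), th=3 (23%4)
i=2: r=3*2+0+8=14, c=gr=5

14,5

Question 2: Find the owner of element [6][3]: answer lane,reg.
c: 3->gid=3  r: 6->r8=0,tid=3,i&1=0
L=3*4+3=15  i=0*2+0=0

15,0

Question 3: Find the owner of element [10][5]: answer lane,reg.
21,2

c=5⇒gr=5  r=10⇒Rb=1,th=1,odd=0
L=5*4+1=21  i=1*2+0=2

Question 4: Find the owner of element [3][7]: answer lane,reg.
29,1

c=7->g=7  r=3->rb=0,t=1,b0=1
L=7*4+1=29  i=0*2+1=1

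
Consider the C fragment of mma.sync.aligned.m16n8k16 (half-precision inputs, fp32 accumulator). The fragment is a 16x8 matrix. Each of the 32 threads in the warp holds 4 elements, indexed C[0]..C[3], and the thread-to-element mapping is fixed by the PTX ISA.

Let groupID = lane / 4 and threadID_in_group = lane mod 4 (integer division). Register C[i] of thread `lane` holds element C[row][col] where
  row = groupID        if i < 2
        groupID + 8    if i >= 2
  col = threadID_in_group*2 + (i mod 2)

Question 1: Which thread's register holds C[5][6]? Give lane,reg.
r:5=>grp=5,rB=0  c:6=>tig=3,lo=0
L=5*4+3=23  i=0*2+0=0

23,0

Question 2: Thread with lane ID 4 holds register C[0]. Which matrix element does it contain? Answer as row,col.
1,0

L=4=>grp=4>>2=1, tig=4&3=0
[0]=>row 1+0=1  col 0·2+0=0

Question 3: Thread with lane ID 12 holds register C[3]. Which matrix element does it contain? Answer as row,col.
lane 12→12/4=3, 12 mod 4=0
i=3  r:3+8→11  c:2·0+1→1

11,1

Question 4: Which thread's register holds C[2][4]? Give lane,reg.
r=2->g=2,rb=0  c=4->t=2,b0=0
L=2*4+2=10  i=0*2+0=0

10,0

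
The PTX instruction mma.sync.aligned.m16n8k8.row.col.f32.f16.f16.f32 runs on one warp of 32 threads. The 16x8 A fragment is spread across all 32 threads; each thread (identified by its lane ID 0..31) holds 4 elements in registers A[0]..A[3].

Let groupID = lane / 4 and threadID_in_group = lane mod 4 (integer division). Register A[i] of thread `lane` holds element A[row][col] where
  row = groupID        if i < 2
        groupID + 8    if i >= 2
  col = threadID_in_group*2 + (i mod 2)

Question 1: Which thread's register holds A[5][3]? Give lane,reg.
r=5->g=5,rb=0  c=3->t=1,b0=1
L=5*4+1=21  i=0*2+1=1

21,1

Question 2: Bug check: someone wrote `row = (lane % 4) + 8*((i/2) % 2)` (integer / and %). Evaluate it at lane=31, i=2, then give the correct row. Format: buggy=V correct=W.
`(lane % 4) + 8*((i/2) % 2)`[31,2]⇒11
lane 31: gr=7 (31/4), th=3 (31%4)
i=2: r=7+8=15, c=3*2+0=6
row: 11 vs 15

buggy=11 correct=15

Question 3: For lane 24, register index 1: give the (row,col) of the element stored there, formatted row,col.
6,1

lane 24: gr=6 (24/4), th=0 (24%4)
i=1: r=6+0=6, c=0*2+1=1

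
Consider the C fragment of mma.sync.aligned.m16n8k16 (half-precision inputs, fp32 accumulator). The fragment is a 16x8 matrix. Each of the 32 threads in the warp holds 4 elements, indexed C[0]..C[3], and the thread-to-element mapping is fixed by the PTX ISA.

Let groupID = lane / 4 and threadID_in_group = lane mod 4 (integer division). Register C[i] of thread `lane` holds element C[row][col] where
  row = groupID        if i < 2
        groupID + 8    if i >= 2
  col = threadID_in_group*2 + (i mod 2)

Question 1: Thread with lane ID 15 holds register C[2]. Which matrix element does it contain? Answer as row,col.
lane 15=>15/4=3, 15 mod 4=3
i=2  r:3+8=>11  c:2·3+0=>6

11,6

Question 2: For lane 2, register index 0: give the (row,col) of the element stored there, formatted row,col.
0,4

lane 2->2/4=0, 2 mod 4=2
i=0  r:0+0->0  c:2·2+0->4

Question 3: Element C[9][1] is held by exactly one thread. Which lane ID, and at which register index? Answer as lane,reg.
4,3

r=9→G=1,rhi=1  c=1→T=0,p=1
L=1*4+0=4  i=1*2+1=3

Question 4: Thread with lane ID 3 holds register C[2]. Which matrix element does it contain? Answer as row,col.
8,6

L=3⇒gr=3>>2=0, th=3&3=3
[2]⇒row 0+8=8  col 3·2+0=6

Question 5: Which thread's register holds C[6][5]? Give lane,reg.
r:6=>grp=6,rB=0  c:5=>tig=2,lo=1
L=6*4+2=26  i=0*2+1=1

26,1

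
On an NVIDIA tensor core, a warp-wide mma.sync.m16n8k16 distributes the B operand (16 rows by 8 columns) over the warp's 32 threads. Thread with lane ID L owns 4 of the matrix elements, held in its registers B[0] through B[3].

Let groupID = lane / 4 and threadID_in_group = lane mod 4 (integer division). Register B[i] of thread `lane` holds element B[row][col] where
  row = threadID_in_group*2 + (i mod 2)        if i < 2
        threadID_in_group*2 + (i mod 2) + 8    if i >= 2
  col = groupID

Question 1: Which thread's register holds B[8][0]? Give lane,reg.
c=0→G=0  r=8→rhi=1,T=0,p=0
L=0*4+0=0  i=1*2+0=2

0,2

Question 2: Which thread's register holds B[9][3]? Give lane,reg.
12,3

c=3->g=3  r=9->rb=1,t=0,b0=1
L=3*4+0=12  i=1*2+1=3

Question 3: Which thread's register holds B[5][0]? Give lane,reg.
c=0→G=0  r=5→rhi=0,T=2,p=1
L=0*4+2=2  i=0*2+1=1

2,1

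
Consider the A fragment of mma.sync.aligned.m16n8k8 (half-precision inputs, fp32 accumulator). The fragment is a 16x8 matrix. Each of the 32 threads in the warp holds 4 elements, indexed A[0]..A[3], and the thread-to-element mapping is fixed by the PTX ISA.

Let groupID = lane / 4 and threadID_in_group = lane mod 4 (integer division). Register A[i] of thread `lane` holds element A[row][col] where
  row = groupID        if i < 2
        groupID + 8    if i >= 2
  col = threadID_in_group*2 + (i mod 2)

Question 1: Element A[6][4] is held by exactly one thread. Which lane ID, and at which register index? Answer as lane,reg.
26,0

r: 6->gid=6,r8=0  c: 4->tid=2,i&1=0
L=6*4+2=26  i=0*2+0=0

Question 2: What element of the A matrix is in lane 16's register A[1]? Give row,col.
lane 16->16/4=4, 16 mod 4=0
i=1  r:4+0->4  c:2·0+1->1

4,1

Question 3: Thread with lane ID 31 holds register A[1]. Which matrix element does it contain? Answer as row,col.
7,7

lane 31=>31/4=7, 31 mod 4=3
i=1  r:7+0=>7  c:2·3+1=>7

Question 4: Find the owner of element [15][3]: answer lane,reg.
29,3

r=15→G=7,rhi=1  c=3→T=1,p=1
L=7*4+1=29  i=1*2+1=3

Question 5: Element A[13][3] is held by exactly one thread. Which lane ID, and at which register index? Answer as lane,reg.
r=13→G=5,rhi=1  c=3→T=1,p=1
L=5*4+1=21  i=1*2+1=3

21,3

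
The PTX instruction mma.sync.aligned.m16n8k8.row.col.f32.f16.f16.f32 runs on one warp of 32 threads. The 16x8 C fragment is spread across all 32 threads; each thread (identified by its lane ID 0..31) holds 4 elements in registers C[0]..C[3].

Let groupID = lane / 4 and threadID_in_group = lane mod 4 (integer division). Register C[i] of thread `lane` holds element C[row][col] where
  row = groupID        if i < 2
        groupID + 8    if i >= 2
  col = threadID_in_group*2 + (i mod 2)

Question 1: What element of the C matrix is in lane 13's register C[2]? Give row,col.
L=13->g=13>>2=3, t=13&3=1
[2]->row 3+8=11  col 1·2+0=2

11,2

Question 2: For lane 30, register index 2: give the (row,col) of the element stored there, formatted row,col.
15,4

30: grp=7,tig=2
[2] (7+8,2*2+0) = (15,4)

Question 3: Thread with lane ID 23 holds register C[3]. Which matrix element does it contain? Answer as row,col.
13,7

lane 23->23/4=5, 23 mod 4=3
i=3  r:5+8->13  c:2·3+1->7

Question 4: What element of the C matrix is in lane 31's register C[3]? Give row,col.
31: gr=7,th=3
[3] (7+8,3*2+1) = (15,7)

15,7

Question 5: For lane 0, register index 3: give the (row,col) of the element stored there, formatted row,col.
0: gr=0,th=0
[3] (0+8,0*2+1) = (8,1)

8,1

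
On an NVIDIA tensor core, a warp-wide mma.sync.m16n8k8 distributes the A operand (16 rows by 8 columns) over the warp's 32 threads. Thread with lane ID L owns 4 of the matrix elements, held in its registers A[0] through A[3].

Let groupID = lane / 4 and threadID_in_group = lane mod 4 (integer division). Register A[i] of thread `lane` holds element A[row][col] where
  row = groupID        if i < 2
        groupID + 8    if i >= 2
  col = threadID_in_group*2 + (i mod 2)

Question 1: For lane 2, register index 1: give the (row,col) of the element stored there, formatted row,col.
0,5

lane 2→2/4=0, 2 mod 4=2
i=1  r:0+0→0  c:2·2+1→5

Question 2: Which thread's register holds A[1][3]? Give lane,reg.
r:1=>grp=1,rB=0  c:3=>tig=1,lo=1
L=1*4+1=5  i=0*2+1=1

5,1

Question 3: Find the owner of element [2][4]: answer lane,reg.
10,0

r:2=>grp=2,rB=0  c:4=>tig=2,lo=0
L=2*4+2=10  i=0*2+0=0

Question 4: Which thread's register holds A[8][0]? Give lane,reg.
r: 8->gid=0,r8=1  c: 0->tid=0,i&1=0
L=0*4+0=0  i=1*2+0=2

0,2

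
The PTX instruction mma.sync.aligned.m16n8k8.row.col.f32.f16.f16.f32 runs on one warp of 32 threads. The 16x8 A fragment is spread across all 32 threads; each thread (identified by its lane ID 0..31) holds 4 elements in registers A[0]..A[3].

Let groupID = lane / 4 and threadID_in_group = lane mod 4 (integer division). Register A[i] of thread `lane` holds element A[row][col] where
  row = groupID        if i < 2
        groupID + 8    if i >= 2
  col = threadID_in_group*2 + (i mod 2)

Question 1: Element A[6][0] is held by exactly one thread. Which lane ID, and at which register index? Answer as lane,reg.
24,0

r: 6->gid=6,r8=0  c: 0->tid=0,i&1=0
L=6*4+0=24  i=0*2+0=0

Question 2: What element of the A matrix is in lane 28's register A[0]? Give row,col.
lane 28→28/4=7, 28 mod 4=0
i=0  r:7+0→7  c:2·0+0→0

7,0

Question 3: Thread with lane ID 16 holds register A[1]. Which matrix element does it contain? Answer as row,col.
4,1

L=16->g=16>>2=4, t=16&3=0
[1]->row 4+0=4  col 0·2+1=1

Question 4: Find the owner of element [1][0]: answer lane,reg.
r=1→G=1,rhi=0  c=0→T=0,p=0
L=1*4+0=4  i=0*2+0=0

4,0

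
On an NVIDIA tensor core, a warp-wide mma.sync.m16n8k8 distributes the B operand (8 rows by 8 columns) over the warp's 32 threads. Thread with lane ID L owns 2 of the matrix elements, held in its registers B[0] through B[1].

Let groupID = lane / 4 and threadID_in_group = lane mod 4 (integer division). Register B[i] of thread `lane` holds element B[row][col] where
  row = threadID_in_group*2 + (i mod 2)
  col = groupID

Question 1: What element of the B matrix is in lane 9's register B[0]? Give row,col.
lane 9: G=2 (9/4), T=1 (9%4)
i=0: r=1*2+0=2, c=G=2

2,2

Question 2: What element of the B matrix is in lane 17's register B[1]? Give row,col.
lane 17: gr=4 (17/4), th=1 (17%4)
i=1: r=1*2+1=3, c=gr=4

3,4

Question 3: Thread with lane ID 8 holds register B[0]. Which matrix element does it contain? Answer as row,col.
0,2

lane 8: gr=2 (8/4), th=0 (8%4)
i=0: r=0*2+0=0, c=gr=2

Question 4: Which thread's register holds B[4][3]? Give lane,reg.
14,0

c=3→G=3  r=4→T=2,p=0
L=3*4+2=14  i=0=0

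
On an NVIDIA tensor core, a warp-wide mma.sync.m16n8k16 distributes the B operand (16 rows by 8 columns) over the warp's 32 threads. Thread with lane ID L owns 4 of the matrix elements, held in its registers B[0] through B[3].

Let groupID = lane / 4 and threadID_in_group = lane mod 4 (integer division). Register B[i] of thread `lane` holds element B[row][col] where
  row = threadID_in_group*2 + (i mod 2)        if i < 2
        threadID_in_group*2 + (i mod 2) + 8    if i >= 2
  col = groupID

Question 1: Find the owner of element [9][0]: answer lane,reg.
c=0->g=0  r=9->rb=1,t=0,b0=1
L=0*4+0=0  i=1*2+1=3

0,3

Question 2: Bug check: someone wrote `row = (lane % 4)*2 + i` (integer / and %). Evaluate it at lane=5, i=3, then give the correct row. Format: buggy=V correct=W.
`(lane % 4)*2 + i`[5,3]=>5
5: grp=1,tig=1
[3] (1*2+1+8,1) = (11,1)
row: 5 vs 11

buggy=5 correct=11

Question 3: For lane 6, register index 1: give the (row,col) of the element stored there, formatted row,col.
5,1

lane 6⇒6/4=1, 6 mod 4=2
i=1  r:2·2+1+0⇒5  c:1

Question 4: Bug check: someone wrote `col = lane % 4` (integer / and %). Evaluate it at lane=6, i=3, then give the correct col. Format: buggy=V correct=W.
buggy=2 correct=1

`lane % 4`[6,3]->2
6: gid=1,tid=2
[3] (2*2+1+8,1) = (13,1)
col: 2 vs 1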